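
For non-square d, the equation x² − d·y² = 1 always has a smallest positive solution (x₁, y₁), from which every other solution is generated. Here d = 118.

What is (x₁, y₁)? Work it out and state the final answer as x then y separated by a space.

306917 28254

√118 → a₀=10, period (1,6,3,2,10,2,3,6,1,20); ℓ=10 even so k=9
a_0=10:  p_0=10·1+0=10,  q_0=10·0+1=1
a_1=1:  p_1=1·10+1=11,  q_1=1·1+0=1
a_2=6:  p_2=6·11+10=76,  q_2=6·1+1=7
a_3=3:  p_3=3·76+11=239,  q_3=3·7+1=22
…
a_6=2:  p_6=2·5779+554=12112,  q_6=2·532+51=1115
a_7=3:  p_7=3·12112+5779=42115,  q_7=3·1115+532=3877
a_8=6:  p_8=6·42115+12112=264802,  q_8=6·3877+1115=24377
a_9=1:  p_9=1·264802+42115=306917,  q_9=1·24377+3877=28254
(x₁, y₁) = (306917, 28254);  306917² − 118·28254² = 1 ✓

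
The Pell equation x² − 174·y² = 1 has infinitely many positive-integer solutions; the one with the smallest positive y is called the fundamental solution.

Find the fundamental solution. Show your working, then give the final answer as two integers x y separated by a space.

[13; 5,4,5,26] for √174; ℓ=4 ⇒ convergent index 3
step 0: (13, 1)  from 13·(1,0) + (0,1)
…
step 2: (277, 21)  from 4·(66,5) + (13,1)
step 3: (1451, 110)  from 5·(277,21) + (66,5)
(x₁, y₁) = (1451, 110);  1451² − 174·110² = 1 ✓

1451 110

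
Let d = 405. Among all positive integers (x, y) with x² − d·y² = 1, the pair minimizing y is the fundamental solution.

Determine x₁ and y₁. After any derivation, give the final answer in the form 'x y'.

161 8

d=405: √d = [20; 8,40] (ℓ=2, even), read p_1/q_1
k=0  a_k=20  p_k/q_k = 20/1
k=1  a_k=8  p_k/q_k = 161/8
fundamental: x₁=161, y₁=8  (since 25921 − 405·64 = 1)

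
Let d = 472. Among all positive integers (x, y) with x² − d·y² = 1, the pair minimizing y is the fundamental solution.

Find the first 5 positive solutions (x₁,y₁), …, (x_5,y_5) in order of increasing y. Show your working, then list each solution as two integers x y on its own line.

√472 = [21; 1,2,1,1,1,…,2,1,42, …], period ℓ=14 (even) → k=13
k=0  a_k=21  p_k/q_k = 21/1
k=1  a_k=1  p_k/q_k = 22/1
…
k=3  a_k=1  p_k/q_k = 87/4
…
k=6  a_k=4  p_k/q_k = 1108/51
…
k=10  a_k=1  p_k/q_k = 54227/2496
…
k=12  a_k=2  p_k/q_k = 222687/10250
k=13  a_k=1  p_k/q_k = 306917/14127
(x₁, y₁) = (306917, 14127);  306917² − 472·14127² = 1 ✓
(x_2, y_2) = (306917·306917 + 472·14127·14127, 306917·14127 + 14127·306917) = (188396089777, 8671632918)
(x_3, y_3) = (306917·188396089777 + 472·14127·8671632918, 306917·8671632918 + 14127·188396089777) = (115643925371868101, 5322943120573485)
(x_4, y_4) = (306917·115643925371868101 + 472·14127·5322943120573485, 306917·5322943120573485 + 14127·115643925371868101) = (70986173286526887819457, 3267403467465432958572)
(x_5, y_5) = (306917·70986173286526887819457 + 472·14127·3267403467465432958572, 306917·3267403467465432958572 + 14127·70986173286526887819457) = (43573726693046301732396700037, 2005643340042853631571511563)

306917 14127
188396089777 8671632918
115643925371868101 5322943120573485
70986173286526887819457 3267403467465432958572
43573726693046301732396700037 2005643340042853631571511563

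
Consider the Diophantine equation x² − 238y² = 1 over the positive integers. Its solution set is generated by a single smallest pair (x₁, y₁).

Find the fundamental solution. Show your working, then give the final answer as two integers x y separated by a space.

11663 756

√238 = [15; 2,2,1,14,1,2,2,30, …], period ℓ=8 (even) → k=7
a_0=15:  p_0=15·1+0=15,  q_0=15·0+1=1
a_1=2:  p_1=2·15+1=31,  q_1=2·1+0=2
a_2=2:  p_2=2·31+15=77,  q_2=2·2+1=5
a_3=1:  p_3=1·77+31=108,  q_3=1·5+2=7
…
a_6=2:  p_6=2·1697+1589=4983,  q_6=2·110+103=323
a_7=2:  p_7=2·4983+1697=11663,  q_7=2·323+110=756
→ (11663, 756).  Check: 11663²=136025569, 238·756²=136025568, difference 1.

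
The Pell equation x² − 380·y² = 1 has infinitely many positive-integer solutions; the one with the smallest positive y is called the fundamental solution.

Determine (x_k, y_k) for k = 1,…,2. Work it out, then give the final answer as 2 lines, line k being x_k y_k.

d=380: √d = [19; 2,38] (ℓ=2, even), read p_1/q_1
step 0: (19, 1)  from 19·(1,0) + (0,1)
step 1: (39, 2)  from 2·(19,1) + (1,0)
→ (39, 2).  Check: 39²=1521, 380·2²=1520, difference 1.
k=2:  x_2 = 39·39+380·2·2 = 3041,  y_2 = 39·2+2·39 = 156

39 2
3041 156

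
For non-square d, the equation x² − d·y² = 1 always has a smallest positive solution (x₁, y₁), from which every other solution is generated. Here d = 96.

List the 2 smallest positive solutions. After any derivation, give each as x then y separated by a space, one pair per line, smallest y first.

49 5
4801 490

√96 = [9; 1,3,1,18, …], period ℓ=4 (even) → k=3
k=0  a_k=9  p_k/q_k = 9/1
k=1  a_k=1  p_k/q_k = 10/1
k=2  a_k=3  p_k/q_k = 39/4
k=3  a_k=1  p_k/q_k = 49/5
fundamental: x₁=49, y₁=5  (since 2401 − 96·25 = 1)
(x_2, y_2) = (49·49 + 96·5·5, 49·5 + 5·49) = (4801, 490)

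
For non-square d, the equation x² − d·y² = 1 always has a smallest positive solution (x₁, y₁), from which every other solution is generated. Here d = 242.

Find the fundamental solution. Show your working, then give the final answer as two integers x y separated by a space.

19601 1260

√242 = [15; 1,1,3,1,14,1,3,1,1,30, …], period ℓ=10 (even) → k=9
i=0: a=15 ⇒ p=15, q=1
i=1: a=1 ⇒ p=16, q=1
…
i=4: a=1 ⇒ p=140, q=9
…
i=8: a=1 ⇒ p=10905, q=701
i=9: a=1 ⇒ p=19601, q=1260
→ (19601, 1260).  Check: 19601²=384199201, 242·1260²=384199200, difference 1.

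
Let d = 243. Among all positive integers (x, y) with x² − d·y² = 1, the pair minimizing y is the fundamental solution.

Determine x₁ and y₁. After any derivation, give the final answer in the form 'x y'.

[15; 1,1,2,3,15,3,2,1,1,30] for √243; ℓ=10 ⇒ convergent index 9
k=0  a_k=15  p_k/q_k = 15/1
k=1  a_k=1  p_k/q_k = 16/1
k=2  a_k=1  p_k/q_k = 31/2
…
k=4  a_k=3  p_k/q_k = 265/17
k=5  a_k=15  p_k/q_k = 4053/260
…
k=7  a_k=2  p_k/q_k = 28901/1854
k=8  a_k=1  p_k/q_k = 41325/2651
k=9  a_k=1  p_k/q_k = 70226/4505
fundamental: x₁=70226, y₁=4505  (since 4931691076 − 243·20295025 = 1)

70226 4505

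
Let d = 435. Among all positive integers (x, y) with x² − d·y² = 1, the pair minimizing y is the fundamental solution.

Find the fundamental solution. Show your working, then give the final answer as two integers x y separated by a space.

146 7

√435 → a₀=20, period (1,5,1,40); ℓ=4 even so k=3
step 0: (20, 1)  from 20·(1,0) + (0,1)
step 1: (21, 1)  from 1·(20,1) + (1,0)
step 2: (125, 6)  from 5·(21,1) + (20,1)
step 3: (146, 7)  from 1·(125,6) + (21,1)
(x₁, y₁) = (146, 7);  146² − 435·7² = 1 ✓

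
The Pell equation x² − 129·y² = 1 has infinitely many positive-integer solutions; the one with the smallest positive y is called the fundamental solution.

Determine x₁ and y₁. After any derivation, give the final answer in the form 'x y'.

16855 1484

[11; 2,1,3,1,6,1,3,1,2,22] for √129; ℓ=10 ⇒ convergent index 9
i=0: a=11 ⇒ p=11, q=1
…
i=8: a=1 ⇒ p=6031, q=531
i=9: a=2 ⇒ p=16855, q=1484
→ (16855, 1484).  Check: 16855²=284091025, 129·1484²=284091024, difference 1.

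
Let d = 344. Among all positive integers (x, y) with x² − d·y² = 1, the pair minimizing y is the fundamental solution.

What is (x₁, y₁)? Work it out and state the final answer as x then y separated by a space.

[18; 1,1,4,1,3,1,4,1,1,36] for √344; ℓ=10 ⇒ convergent index 9
k=0  a_k=18  p_k/q_k = 18/1
k=1  a_k=1  p_k/q_k = 19/1
…
k=3  a_k=4  p_k/q_k = 167/9
k=4  a_k=1  p_k/q_k = 204/11
…
k=7  a_k=4  p_k/q_k = 4711/254
k=8  a_k=1  p_k/q_k = 5694/307
k=9  a_k=1  p_k/q_k = 10405/561
→ (10405, 561).  Check: 10405²=108264025, 344·561²=108264024, difference 1.

10405 561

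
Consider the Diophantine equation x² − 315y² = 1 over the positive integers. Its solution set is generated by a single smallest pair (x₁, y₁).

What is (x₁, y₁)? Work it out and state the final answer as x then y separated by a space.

√315 → a₀=17, period (1,2,1,34); ℓ=4 even so k=3
k=0  a_k=17  p_k/q_k = 17/1
…
k=2  a_k=2  p_k/q_k = 53/3
k=3  a_k=1  p_k/q_k = 71/4
fundamental: x₁=71, y₁=4  (since 5041 − 315·16 = 1)

71 4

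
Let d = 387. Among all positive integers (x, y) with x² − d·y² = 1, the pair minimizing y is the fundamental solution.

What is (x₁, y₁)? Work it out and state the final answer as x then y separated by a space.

[19; 1,2,19,2,1,38] for √387; ℓ=6 ⇒ convergent index 5
k=0  a_k=19  p_k/q_k = 19/1
k=1  a_k=1  p_k/q_k = 20/1
…
k=4  a_k=2  p_k/q_k = 2341/119
k=5  a_k=1  p_k/q_k = 3482/177
fundamental: x₁=3482, y₁=177  (since 12124324 − 387·31329 = 1)

3482 177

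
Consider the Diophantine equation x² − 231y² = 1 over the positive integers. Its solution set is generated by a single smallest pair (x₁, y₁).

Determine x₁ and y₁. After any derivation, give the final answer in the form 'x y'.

[15; 5,30] for √231; ℓ=2 ⇒ convergent index 1
i=0: a=15 ⇒ p=15, q=1
i=1: a=5 ⇒ p=76, q=5
fundamental: x₁=76, y₁=5  (since 5776 − 231·25 = 1)

76 5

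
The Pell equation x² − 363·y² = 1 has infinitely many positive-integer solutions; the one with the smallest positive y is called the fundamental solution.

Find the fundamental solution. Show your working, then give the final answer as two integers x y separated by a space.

√363 = [19; 19,38, …], period ℓ=2 (even) → k=1
i=0: a=19 ⇒ p=19, q=1
i=1: a=19 ⇒ p=362, q=19
→ (362, 19).  Check: 362²=131044, 363·19²=131043, difference 1.

362 19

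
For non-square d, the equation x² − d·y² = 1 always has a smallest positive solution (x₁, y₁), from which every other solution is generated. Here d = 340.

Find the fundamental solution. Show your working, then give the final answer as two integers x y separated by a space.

285769 15498

[18; 2,3,1,1,1,…,3,2,36] for √340; ℓ=14 ⇒ convergent index 13
step 0: (18, 1)  from 18·(1,0) + (0,1)
step 1: (37, 2)  from 2·(18,1) + (1,0)
step 2: (129, 7)  from 3·(37,2) + (18,1)
step 3: (166, 9)  from 1·(129,7) + (37,2)
…
step 6: (756, 41)  from 1·(461,25) + (295,16)
…
step 8: (7265, 394)  from 1·(6509,353) + (756,41)
…
step 10: (21039, 1141)  from 1·(13774,747) + (7265,394)
step 11: (34813, 1888)  from 1·(21039,1141) + (13774,747)
step 12: (125478, 6805)  from 3·(34813,1888) + (21039,1141)
step 13: (285769, 15498)  from 2·(125478,6805) + (34813,1888)
→ (285769, 15498).  Check: 285769²=81663921361, 340·15498²=81663921360, difference 1.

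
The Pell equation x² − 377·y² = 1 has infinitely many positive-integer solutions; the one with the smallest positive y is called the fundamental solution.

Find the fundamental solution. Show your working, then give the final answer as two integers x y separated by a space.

233 12

[19; 2,2,2,38] for √377; ℓ=4 ⇒ convergent index 3
k=0  a_k=19  p_k/q_k = 19/1
…
k=2  a_k=2  p_k/q_k = 97/5
k=3  a_k=2  p_k/q_k = 233/12
→ (233, 12).  Check: 233²=54289, 377·12²=54288, difference 1.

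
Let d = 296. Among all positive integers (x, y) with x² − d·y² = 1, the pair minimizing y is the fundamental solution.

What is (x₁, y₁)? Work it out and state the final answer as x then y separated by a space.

3699 215

√296 → a₀=17, period (4,1,7,1,4,34); ℓ=6 even so k=5
i=0: a=17 ⇒ p=17, q=1
i=1: a=4 ⇒ p=69, q=4
…
i=3: a=7 ⇒ p=671, q=39
i=4: a=1 ⇒ p=757, q=44
i=5: a=4 ⇒ p=3699, q=215
fundamental: x₁=3699, y₁=215  (since 13682601 − 296·46225 = 1)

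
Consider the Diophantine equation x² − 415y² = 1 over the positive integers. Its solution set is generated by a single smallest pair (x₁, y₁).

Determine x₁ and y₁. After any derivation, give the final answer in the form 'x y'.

18412804 903849

[20; 2,1,2,4,6,…,1,2,40] for √415; ℓ=16 ⇒ convergent index 15
a_0=20:  p_0=20·1+0=20,  q_0=20·0+1=1
…
a_3=2:  p_3=2·61+41=163,  q_3=2·3+2=8
a_4=4:  p_4=4·163+61=713,  q_4=4·8+3=35
a_5=6:  p_5=6·713+163=4441,  q_5=6·35+8=218
…
a_7=1:  p_7=1·5154+4441=9595,  q_7=1·253+218=471
a_8=3:  p_8=3·9595+5154=33939,  q_8=3·471+253=1666
…
a_11=6:  p_11=6·77473+43534=508372,  q_11=6·3803+2137=24955
…
a_14=1:  p_14=1·4730294+2110961=6841255,  q_14=1·232201+103623=335824
a_15=2:  p_15=2·6841255+4730294=18412804,  q_15=2·335824+232201=903849
(x₁, y₁) = (18412804, 903849);  18412804² − 415·903849² = 1 ✓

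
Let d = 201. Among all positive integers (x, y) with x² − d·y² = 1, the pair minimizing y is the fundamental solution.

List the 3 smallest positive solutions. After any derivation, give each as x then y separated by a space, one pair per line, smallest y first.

515095 36332
530645718049 37428863080
546665912276384215 38558840456348868

[14; 5,1,1,1,2,…,1,5,28] for √201; ℓ=14 ⇒ convergent index 13
k=0  a_k=14  p_k/q_k = 14/1
…
k=9  a_k=2  p_k/q_k = 24768/1747
…
k=12  a_k=1  p_k/q_k = 91402/6447
k=13  a_k=5  p_k/q_k = 515095/36332
fundamental: x₁=515095, y₁=36332  (since 265322859025 − 201·1320014224 = 1)
k=2:  x_2 = 515095·515095+201·36332·36332 = 530645718049,  y_2 = 515095·36332+36332·515095 = 37428863080
k=3:  x_3 = 515095·530645718049+201·36332·37428863080 = 546665912276384215,  y_3 = 515095·37428863080+36332·530645718049 = 38558840456348868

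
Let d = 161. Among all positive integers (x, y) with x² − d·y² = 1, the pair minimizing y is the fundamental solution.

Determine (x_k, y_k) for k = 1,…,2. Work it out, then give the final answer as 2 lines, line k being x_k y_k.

[12; 1,2,4,1,2,1,4,2,1,24] for √161; ℓ=10 ⇒ convergent index 9
i=0: a=12 ⇒ p=12, q=1
i=1: a=1 ⇒ p=13, q=1
…
i=3: a=4 ⇒ p=165, q=13
…
i=5: a=2 ⇒ p=571, q=45
…
i=7: a=4 ⇒ p=3667, q=289
i=8: a=2 ⇒ p=8108, q=639
i=9: a=1 ⇒ p=11775, q=928
(x₁, y₁) = (11775, 928);  11775² − 161·928² = 1 ✓
(11775+928√161)^2 = 277301249 + 21854400√161

11775 928
277301249 21854400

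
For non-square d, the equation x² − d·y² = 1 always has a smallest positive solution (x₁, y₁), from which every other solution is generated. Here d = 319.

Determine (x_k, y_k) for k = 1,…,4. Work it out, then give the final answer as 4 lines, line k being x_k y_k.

√319 → a₀=17, period (1,6,5,1,4,…,6,1,34); ℓ=14 even so k=13
k=0  a_k=17  p_k/q_k = 17/1
…
k=2  a_k=6  p_k/q_k = 125/7
k=3  a_k=5  p_k/q_k = 643/36
…
k=5  a_k=4  p_k/q_k = 3715/208
…
k=12  a_k=6  p_k/q_k = 11102899/621643
k=13  a_k=1  p_k/q_k = 12901780/722361
fundamental: x₁=12901780, y₁=722361  (since 166455927168400 − 319·521805414321 = 1)
(12901780+722361√319)^2 = 332911854336799 + 18639485405160√319
(12901780+722361√319)^3 = 8590311008090840302660 + 480965080021169647239√319
(12901780+722361√319)^4 = 221660605515932150288251132801 + 12410611300231033623224965680√319

12901780 722361
332911854336799 18639485405160
8590311008090840302660 480965080021169647239
221660605515932150288251132801 12410611300231033623224965680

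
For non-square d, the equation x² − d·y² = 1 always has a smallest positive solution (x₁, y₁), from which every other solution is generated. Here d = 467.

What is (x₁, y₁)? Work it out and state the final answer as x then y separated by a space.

1625626 75225

√467 → a₀=21, period (1,1,1,1,3,…,1,1,42); ℓ=14 even so k=13
i=0: a=21 ⇒ p=21, q=1
…
i=3: a=1 ⇒ p=65, q=3
…
i=5: a=3 ⇒ p=389, q=18
i=6: a=3 ⇒ p=1275, q=59
i=7: a=21 ⇒ p=27164, q=1257
…
i=12: a=1 ⇒ p=991929, q=45901
i=13: a=1 ⇒ p=1625626, q=75225
→ (1625626, 75225).  Check: 1625626²=2642659891876, 467·75225²=2642659891875, difference 1.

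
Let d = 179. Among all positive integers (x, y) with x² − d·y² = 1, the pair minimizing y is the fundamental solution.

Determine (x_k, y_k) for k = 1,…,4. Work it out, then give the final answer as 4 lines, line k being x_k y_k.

4190210 313191
35115719688199 2624672120220
294284479589372473370 21995854729733779209
2466227538440333747559727201 184334500894152933286567560

d=179: √d = [13; 2,1,1,1,3,…,1,2,26] (ℓ=14, even), read p_13/q_13
i=0: a=13 ⇒ p=13, q=1
…
i=2: a=1 ⇒ p=40, q=3
i=3: a=1 ⇒ p=67, q=5
…
i=12: a=1 ⇒ p=1588459, q=118727
i=13: a=2 ⇒ p=4190210, q=313191
(x₁, y₁) = (4190210, 313191);  4190210² − 179·313191² = 1 ✓
(4190210+313191√179)^2 = 35115719688199 + 2624672120220√179
(4190210+313191√179)^3 = 294284479589372473370 + 21995854729733779209√179
(4190210+313191√179)^4 = 2466227538440333747559727201 + 184334500894152933286567560√179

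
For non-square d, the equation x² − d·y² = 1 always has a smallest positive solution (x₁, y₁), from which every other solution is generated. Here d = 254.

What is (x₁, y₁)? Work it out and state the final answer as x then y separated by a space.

d=254: √d = [15; 1,14,1,30] (ℓ=4, even), read p_3/q_3
i=0: a=15 ⇒ p=15, q=1
i=1: a=1 ⇒ p=16, q=1
i=2: a=14 ⇒ p=239, q=15
i=3: a=1 ⇒ p=255, q=16
fundamental: x₁=255, y₁=16  (since 65025 − 254·256 = 1)

255 16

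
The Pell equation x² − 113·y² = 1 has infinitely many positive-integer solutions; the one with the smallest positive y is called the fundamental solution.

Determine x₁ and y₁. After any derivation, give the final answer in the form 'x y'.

√113 = [10; 1,1,1,2,2,1,1,1,20, …], period ℓ=9 (odd) → k=17
i=0: a=10 ⇒ p=10, q=1
i=1: a=1 ⇒ p=11, q=1
…
i=4: a=2 ⇒ p=85, q=8
i=5: a=2 ⇒ p=202, q=19
i=6: a=1 ⇒ p=287, q=27
…
i=14: a=2 ⇒ p=313483, q=29490
i=15: a=1 ⇒ p=445435, q=41903
i=16: a=1 ⇒ p=758918, q=71393
i=17: a=1 ⇒ p=1204353, q=113296
fundamental: x₁=1204353, y₁=113296  (since 1450466148609 − 113·12835983616 = 1)

1204353 113296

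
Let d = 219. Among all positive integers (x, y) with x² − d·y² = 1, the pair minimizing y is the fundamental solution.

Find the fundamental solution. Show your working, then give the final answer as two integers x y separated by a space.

74 5

[14; 1,3,1,28] for √219; ℓ=4 ⇒ convergent index 3
a_0=14:  p_0=14·1+0=14,  q_0=14·0+1=1
…
a_2=3:  p_2=3·15+14=59,  q_2=3·1+1=4
a_3=1:  p_3=1·59+15=74,  q_3=1·4+1=5
→ (74, 5).  Check: 74²=5476, 219·5²=5475, difference 1.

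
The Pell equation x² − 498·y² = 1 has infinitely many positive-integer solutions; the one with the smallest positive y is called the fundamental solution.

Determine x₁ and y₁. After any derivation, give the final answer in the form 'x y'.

179777 8056

√498 → a₀=22, period (3,6,22,6,3,44); ℓ=6 even so k=5
k=0  a_k=22  p_k/q_k = 22/1
…
k=2  a_k=6  p_k/q_k = 424/19
k=3  a_k=22  p_k/q_k = 9395/421
k=4  a_k=6  p_k/q_k = 56794/2545
k=5  a_k=3  p_k/q_k = 179777/8056
(x₁, y₁) = (179777, 8056);  179777² − 498·8056² = 1 ✓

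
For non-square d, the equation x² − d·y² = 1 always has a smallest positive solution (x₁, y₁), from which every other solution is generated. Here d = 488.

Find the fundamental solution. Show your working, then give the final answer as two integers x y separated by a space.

243 11

d=488: √d = [22; 11,44] (ℓ=2, even), read p_1/q_1
i=0: a=22 ⇒ p=22, q=1
i=1: a=11 ⇒ p=243, q=11
→ (243, 11).  Check: 243²=59049, 488·11²=59048, difference 1.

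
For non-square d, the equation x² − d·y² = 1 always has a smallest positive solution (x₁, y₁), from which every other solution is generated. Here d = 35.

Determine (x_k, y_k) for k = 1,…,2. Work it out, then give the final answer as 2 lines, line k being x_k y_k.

d=35: √d = [5; 1,10] (ℓ=2, even), read p_1/q_1
a_0=5:  p_0=5·1+0=5,  q_0=5·0+1=1
a_1=1:  p_1=1·5+1=6,  q_1=1·1+0=1
→ (6, 1).  Check: 6²=36, 35·1²=35, difference 1.
(x_2, y_2) = (6·6 + 35·1·1, 6·1 + 1·6) = (71, 12)

6 1
71 12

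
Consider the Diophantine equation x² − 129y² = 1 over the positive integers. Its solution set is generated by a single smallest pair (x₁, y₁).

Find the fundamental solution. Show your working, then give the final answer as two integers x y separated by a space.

√129 = [11; 2,1,3,1,6,1,3,1,2,22, …], period ℓ=10 (even) → k=9
step 0: (11, 1)  from 11·(1,0) + (0,1)
…
step 4: (159, 14)  from 1·(125,11) + (34,3)
step 5: (1079, 95)  from 6·(159,14) + (125,11)
…
step 8: (6031, 531)  from 1·(4793,422) + (1238,109)
step 9: (16855, 1484)  from 2·(6031,531) + (4793,422)
fundamental: x₁=16855, y₁=1484  (since 284091025 − 129·2202256 = 1)

16855 1484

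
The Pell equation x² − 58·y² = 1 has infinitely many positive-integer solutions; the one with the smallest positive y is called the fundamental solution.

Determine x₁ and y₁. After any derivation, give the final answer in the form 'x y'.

19603 2574

√58 = [7; 1,1,1,1,1,1,14, …], period ℓ=7 (odd) → k=13
i=0: a=7 ⇒ p=7, q=1
i=1: a=1 ⇒ p=8, q=1
i=2: a=1 ⇒ p=15, q=2
…
i=4: a=1 ⇒ p=38, q=5
i=5: a=1 ⇒ p=61, q=8
…
i=7: a=14 ⇒ p=1447, q=190
i=8: a=1 ⇒ p=1546, q=203
i=9: a=1 ⇒ p=2993, q=393
…
i=11: a=1 ⇒ p=7532, q=989
i=12: a=1 ⇒ p=12071, q=1585
i=13: a=1 ⇒ p=19603, q=2574
(x₁, y₁) = (19603, 2574);  19603² − 58·2574² = 1 ✓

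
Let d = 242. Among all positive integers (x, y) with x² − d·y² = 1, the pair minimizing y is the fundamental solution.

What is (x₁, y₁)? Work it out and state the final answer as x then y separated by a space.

√242 = [15; 1,1,3,1,14,1,3,1,1,30, …], period ℓ=10 (even) → k=9
step 0: (15, 1)  from 15·(1,0) + (0,1)
…
step 5: (2069, 133)  from 14·(140,9) + (109,7)
step 6: (2209, 142)  from 1·(2069,133) + (140,9)
step 7: (8696, 559)  from 3·(2209,142) + (2069,133)
step 8: (10905, 701)  from 1·(8696,559) + (2209,142)
step 9: (19601, 1260)  from 1·(10905,701) + (8696,559)
(x₁, y₁) = (19601, 1260);  19601² − 242·1260² = 1 ✓

19601 1260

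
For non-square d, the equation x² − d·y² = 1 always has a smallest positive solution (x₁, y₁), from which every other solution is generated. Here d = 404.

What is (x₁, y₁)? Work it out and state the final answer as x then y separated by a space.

√404 → a₀=20, period (10,40); ℓ=2 even so k=1
i=0: a=20 ⇒ p=20, q=1
i=1: a=10 ⇒ p=201, q=10
fundamental: x₁=201, y₁=10  (since 40401 − 404·100 = 1)

201 10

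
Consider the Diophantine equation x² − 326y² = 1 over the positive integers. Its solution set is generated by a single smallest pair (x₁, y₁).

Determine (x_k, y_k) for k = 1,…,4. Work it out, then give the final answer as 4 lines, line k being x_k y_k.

√326 → a₀=18, period (18,36); ℓ=2 even so k=1
k=0  a_k=18  p_k/q_k = 18/1
k=1  a_k=18  p_k/q_k = 325/18
fundamental: x₁=325, y₁=18  (since 105625 − 326·324 = 1)
n=2: (325,18)∘(325,18) = (325·325+326·18·18, 325·18+18·325) = (211249,11700)
n=3: (211249,11700)∘(325,18) = (325·211249+326·18·11700, 325·11700+18·211249) = (137311525,7604982)
n=4: (137311525,7604982)∘(325,18) = (325·137311525+326·18·7604982, 325·7604982+18·137311525) = (89252280001,4943226600)

325 18
211249 11700
137311525 7604982
89252280001 4943226600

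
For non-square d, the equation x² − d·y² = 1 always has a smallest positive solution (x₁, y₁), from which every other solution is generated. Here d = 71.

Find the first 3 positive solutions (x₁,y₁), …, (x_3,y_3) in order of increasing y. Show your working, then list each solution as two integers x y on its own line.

√71 → a₀=8, period (2,2,1,7,1,2,2,16); ℓ=8 even so k=7
step 0: (8, 1)  from 8·(1,0) + (0,1)
step 1: (17, 2)  from 2·(8,1) + (1,0)
step 2: (42, 5)  from 2·(17,2) + (8,1)
step 3: (59, 7)  from 1·(42,5) + (17,2)
step 4: (455, 54)  from 7·(59,7) + (42,5)
step 5: (514, 61)  from 1·(455,54) + (59,7)
step 6: (1483, 176)  from 2·(514,61) + (455,54)
step 7: (3480, 413)  from 2·(1483,176) + (514,61)
(x₁, y₁) = (3480, 413);  3480² − 71·413² = 1 ✓
(x_2, y_2) = (3480·3480 + 71·413·413, 3480·413 + 413·3480) = (24220799, 2874480)
(x_3, y_3) = (3480·24220799 + 71·413·2874480, 3480·2874480 + 413·24220799) = (168576757560, 20006380387)

3480 413
24220799 2874480
168576757560 20006380387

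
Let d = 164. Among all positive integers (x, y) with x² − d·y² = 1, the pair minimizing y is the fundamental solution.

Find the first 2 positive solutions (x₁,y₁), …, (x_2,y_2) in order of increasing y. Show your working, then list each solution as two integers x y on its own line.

[12; 1,4,6,4,1,24] for √164; ℓ=6 ⇒ convergent index 5
k=0  a_k=12  p_k/q_k = 12/1
k=1  a_k=1  p_k/q_k = 13/1
k=2  a_k=4  p_k/q_k = 64/5
…
k=4  a_k=4  p_k/q_k = 1652/129
k=5  a_k=1  p_k/q_k = 2049/160
fundamental: x₁=2049, y₁=160  (since 4198401 − 164·25600 = 1)
(x_2, y_2) = (2049·2049 + 164·160·160, 2049·160 + 160·2049) = (8396801, 655680)

2049 160
8396801 655680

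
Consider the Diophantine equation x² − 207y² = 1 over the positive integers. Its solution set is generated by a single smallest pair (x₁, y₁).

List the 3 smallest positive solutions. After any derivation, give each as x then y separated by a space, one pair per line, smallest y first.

d=207: √d = [14; 2,1,1,2,1,1,2,28] (ℓ=8, even), read p_7/q_7
a_0=14:  p_0=14·1+0=14,  q_0=14·0+1=1
a_1=2:  p_1=2·14+1=29,  q_1=2·1+0=2
a_2=1:  p_2=1·29+14=43,  q_2=1·2+1=3
…
a_4=2:  p_4=2·72+43=187,  q_4=2·5+3=13
…
a_6=1:  p_6=1·259+187=446,  q_6=1·18+13=31
a_7=2:  p_7=2·446+259=1151,  q_7=2·31+18=80
→ (1151, 80).  Check: 1151²=1324801, 207·80²=1324800, difference 1.
(1151+80√207)^2 = 2649601 + 184160√207
(1151+80√207)^3 = 6099380351 + 423936240√207

1151 80
2649601 184160
6099380351 423936240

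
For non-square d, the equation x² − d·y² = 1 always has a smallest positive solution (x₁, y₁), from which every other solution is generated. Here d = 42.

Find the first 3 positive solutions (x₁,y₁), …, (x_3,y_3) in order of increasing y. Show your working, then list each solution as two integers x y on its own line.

13 2
337 52
8749 1350

√42 → a₀=6, period (2,12); ℓ=2 even so k=1
a_0=6:  p_0=6·1+0=6,  q_0=6·0+1=1
a_1=2:  p_1=2·6+1=13,  q_1=2·1+0=2
(x₁, y₁) = (13, 2);  13² − 42·2² = 1 ✓
(x_2, y_2) = (13·13 + 42·2·2, 13·2 + 2·13) = (337, 52)
(x_3, y_3) = (13·337 + 42·2·52, 13·52 + 2·337) = (8749, 1350)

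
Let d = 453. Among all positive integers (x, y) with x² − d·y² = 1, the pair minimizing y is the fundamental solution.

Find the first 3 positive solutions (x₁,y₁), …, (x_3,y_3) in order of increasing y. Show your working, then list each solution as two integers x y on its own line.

1653751 77700
5469784740001 256992905400
18091323967121133751 850004548596233100

√453 = [21; 3,1,1,10,14,10,1,1,3,42, …], period ℓ=10 (even) → k=9
i=0: a=21 ⇒ p=21, q=1
i=1: a=3 ⇒ p=64, q=3
i=2: a=1 ⇒ p=85, q=4
i=3: a=1 ⇒ p=149, q=7
…
i=5: a=14 ⇒ p=22199, q=1043
i=6: a=10 ⇒ p=223565, q=10504
…
i=8: a=1 ⇒ p=469329, q=22051
i=9: a=3 ⇒ p=1653751, q=77700
(x₁, y₁) = (1653751, 77700);  1653751² − 453·77700² = 1 ✓
k=2:  x_2 = 1653751·1653751+453·77700·77700 = 5469784740001,  y_2 = 1653751·77700+77700·1653751 = 256992905400
k=3:  x_3 = 1653751·5469784740001+453·77700·256992905400 = 18091323967121133751,  y_3 = 1653751·256992905400+77700·5469784740001 = 850004548596233100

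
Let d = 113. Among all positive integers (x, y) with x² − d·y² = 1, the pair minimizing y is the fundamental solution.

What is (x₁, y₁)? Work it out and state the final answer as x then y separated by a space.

[10; 1,1,1,2,2,1,1,1,20] for √113; ℓ=9 ⇒ convergent index 17
k=0  a_k=10  p_k/q_k = 10/1
k=1  a_k=1  p_k/q_k = 11/1
k=2  a_k=1  p_k/q_k = 21/2
k=3  a_k=1  p_k/q_k = 32/3
k=4  a_k=2  p_k/q_k = 85/8
k=5  a_k=2  p_k/q_k = 202/19
…
k=7  a_k=1  p_k/q_k = 489/46
k=8  a_k=1  p_k/q_k = 776/73
k=9  a_k=20  p_k/q_k = 16009/1506
k=10  a_k=1  p_k/q_k = 16785/1579
k=11  a_k=1  p_k/q_k = 32794/3085
k=12  a_k=1  p_k/q_k = 49579/4664
k=13  a_k=2  p_k/q_k = 131952/12413
…
k=15  a_k=1  p_k/q_k = 445435/41903
k=16  a_k=1  p_k/q_k = 758918/71393
k=17  a_k=1  p_k/q_k = 1204353/113296
→ (1204353, 113296).  Check: 1204353²=1450466148609, 113·113296²=1450466148608, difference 1.

1204353 113296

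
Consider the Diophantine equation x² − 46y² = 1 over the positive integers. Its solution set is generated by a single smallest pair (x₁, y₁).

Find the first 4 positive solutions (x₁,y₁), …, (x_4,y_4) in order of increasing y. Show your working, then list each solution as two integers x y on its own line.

24335 3588
1184384449 174627960
57643991108495 8499142809612
2805533046066067201 413653280369188080

√46 = [6; 1,3,1,1,2,6,2,1,1,3,1,12, …], period ℓ=12 (even) → k=11
step 0: (6, 1)  from 6·(1,0) + (0,1)
…
step 3: (34, 5)  from 1·(27,4) + (7,1)
step 4: (61, 9)  from 1·(34,5) + (27,4)
…
step 10: (19038, 2807)  from 3·(5297,781) + (3147,464)
step 11: (24335, 3588)  from 1·(19038,2807) + (5297,781)
fundamental: x₁=24335, y₁=3588  (since 592192225 − 46·12873744 = 1)
(24335+3588√46)^2 = 1184384449 + 174627960√46
(24335+3588√46)^3 = 57643991108495 + 8499142809612√46
(24335+3588√46)^4 = 2805533046066067201 + 413653280369188080√46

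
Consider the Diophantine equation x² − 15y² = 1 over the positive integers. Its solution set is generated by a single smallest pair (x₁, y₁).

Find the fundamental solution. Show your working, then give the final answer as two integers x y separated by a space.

d=15: √d = [3; 1,6] (ℓ=2, even), read p_1/q_1
step 0: (3, 1)  from 3·(1,0) + (0,1)
step 1: (4, 1)  from 1·(3,1) + (1,0)
fundamental: x₁=4, y₁=1  (since 16 − 15·1 = 1)

4 1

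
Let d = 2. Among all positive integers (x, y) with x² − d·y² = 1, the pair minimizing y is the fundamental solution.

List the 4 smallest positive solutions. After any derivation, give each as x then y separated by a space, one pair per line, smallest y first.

√2 = [1; 2, …], period ℓ=1 (odd) → k=1
a_0=1:  p_0=1·1+0=1,  q_0=1·0+1=1
a_1=2:  p_1=2·1+1=3,  q_1=2·1+0=2
(x₁, y₁) = (3, 2);  3² − 2·2² = 1 ✓
k=2:  x_2 = 3·3+2·2·2 = 17,  y_2 = 3·2+2·3 = 12
k=3:  x_3 = 3·17+2·2·12 = 99,  y_3 = 3·12+2·17 = 70
k=4:  x_4 = 3·99+2·2·70 = 577,  y_4 = 3·70+2·99 = 408

3 2
17 12
99 70
577 408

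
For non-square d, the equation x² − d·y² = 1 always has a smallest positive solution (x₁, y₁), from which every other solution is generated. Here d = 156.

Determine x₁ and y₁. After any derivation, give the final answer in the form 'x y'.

25 2

√156 = [12; 2,24, …], period ℓ=2 (even) → k=1
k=0  a_k=12  p_k/q_k = 12/1
k=1  a_k=2  p_k/q_k = 25/2
(x₁, y₁) = (25, 2);  25² − 156·2² = 1 ✓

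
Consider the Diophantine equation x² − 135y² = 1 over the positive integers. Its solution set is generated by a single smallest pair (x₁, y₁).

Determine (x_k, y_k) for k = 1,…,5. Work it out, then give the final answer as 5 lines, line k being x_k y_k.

244 21
119071 10248
58106404 5001003
28355806081 2440479216
13837575261124 1190948856405

[11; 1,1,1,1,1,1,1,22] for √135; ℓ=8 ⇒ convergent index 7
i=0: a=11 ⇒ p=11, q=1
…
i=3: a=1 ⇒ p=35, q=3
i=4: a=1 ⇒ p=58, q=5
…
i=6: a=1 ⇒ p=151, q=13
i=7: a=1 ⇒ p=244, q=21
(x₁, y₁) = (244, 21);  244² − 135·21² = 1 ✓
k=2:  x_2 = 244·244+135·21·21 = 119071,  y_2 = 244·21+21·244 = 10248
k=3:  x_3 = 244·119071+135·21·10248 = 58106404,  y_3 = 244·10248+21·119071 = 5001003
k=4:  x_4 = 244·58106404+135·21·5001003 = 28355806081,  y_4 = 244·5001003+21·58106404 = 2440479216
k=5:  x_5 = 244·28355806081+135·21·2440479216 = 13837575261124,  y_5 = 244·2440479216+21·28355806081 = 1190948856405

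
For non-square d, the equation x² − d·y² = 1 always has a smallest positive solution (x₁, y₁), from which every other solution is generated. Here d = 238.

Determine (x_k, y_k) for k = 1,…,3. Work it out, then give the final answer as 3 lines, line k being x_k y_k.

11663 756
272051137 17634456
6345864809999 411341319900

√238 = [15; 2,2,1,14,1,2,2,30, …], period ℓ=8 (even) → k=7
i=0: a=15 ⇒ p=15, q=1
…
i=5: a=1 ⇒ p=1697, q=110
i=6: a=2 ⇒ p=4983, q=323
i=7: a=2 ⇒ p=11663, q=756
(x₁, y₁) = (11663, 756);  11663² − 238·756² = 1 ✓
n=2: (11663,756)∘(11663,756) = (11663·11663+238·756·756, 11663·756+756·11663) = (272051137,17634456)
n=3: (272051137,17634456)∘(11663,756) = (11663·272051137+238·756·17634456, 11663·17634456+756·272051137) = (6345864809999,411341319900)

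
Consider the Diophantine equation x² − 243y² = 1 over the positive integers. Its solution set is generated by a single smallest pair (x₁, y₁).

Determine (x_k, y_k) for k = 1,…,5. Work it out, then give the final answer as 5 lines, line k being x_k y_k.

[15; 1,1,2,3,15,3,2,1,1,30] for √243; ℓ=10 ⇒ convergent index 9
i=0: a=15 ⇒ p=15, q=1
i=1: a=1 ⇒ p=16, q=1
…
i=3: a=2 ⇒ p=78, q=5
…
i=8: a=1 ⇒ p=41325, q=2651
i=9: a=1 ⇒ p=70226, q=4505
fundamental: x₁=70226, y₁=4505  (since 4931691076 − 243·20295025 = 1)
(70226+4505√243)^2 = 9863382151 + 632736260√243
(70226+4505√243)^3 = 1385331749802026 + 88869073185015√243
(70226+4505√243)^4 = 194572614913330773601 + 12481839066348990520√243
(70226+4505√243)^5 = 27328112908421802064005626 + 1753099260457979343330025√243

70226 4505
9863382151 632736260
1385331749802026 88869073185015
194572614913330773601 12481839066348990520
27328112908421802064005626 1753099260457979343330025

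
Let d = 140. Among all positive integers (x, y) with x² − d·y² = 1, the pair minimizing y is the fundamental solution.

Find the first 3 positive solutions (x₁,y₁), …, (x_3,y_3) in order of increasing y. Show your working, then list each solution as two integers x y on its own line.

√140 → a₀=11, period (1,4,1,22); ℓ=4 even so k=3
i=0: a=11 ⇒ p=11, q=1
…
i=2: a=4 ⇒ p=59, q=5
i=3: a=1 ⇒ p=71, q=6
→ (71, 6).  Check: 71²=5041, 140·6²=5040, difference 1.
n=2: (71,6)∘(71,6) = (71·71+140·6·6, 71·6+6·71) = (10081,852)
n=3: (10081,852)∘(71,6) = (71·10081+140·6·852, 71·852+6·10081) = (1431431,120978)

71 6
10081 852
1431431 120978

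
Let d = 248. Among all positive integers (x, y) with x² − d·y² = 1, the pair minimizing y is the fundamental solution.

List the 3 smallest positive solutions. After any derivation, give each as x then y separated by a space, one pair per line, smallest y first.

63 4
7937 504
999999 63500

[15; 1,2,1,30] for √248; ℓ=4 ⇒ convergent index 3
i=0: a=15 ⇒ p=15, q=1
i=1: a=1 ⇒ p=16, q=1
i=2: a=2 ⇒ p=47, q=3
i=3: a=1 ⇒ p=63, q=4
(x₁, y₁) = (63, 4);  63² − 248·4² = 1 ✓
(x_2, y_2) = (63·63 + 248·4·4, 63·4 + 4·63) = (7937, 504)
(x_3, y_3) = (63·7937 + 248·4·504, 63·504 + 4·7937) = (999999, 63500)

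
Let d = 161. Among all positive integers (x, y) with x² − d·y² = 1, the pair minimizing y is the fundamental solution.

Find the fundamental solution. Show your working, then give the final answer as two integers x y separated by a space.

d=161: √d = [12; 1,2,4,1,2,1,4,2,1,24] (ℓ=10, even), read p_9/q_9
a_0=12:  p_0=12·1+0=12,  q_0=12·0+1=1
…
a_2=2:  p_2=2·13+12=38,  q_2=2·1+1=3
…
a_4=1:  p_4=1·165+38=203,  q_4=1·13+3=16
a_5=2:  p_5=2·203+165=571,  q_5=2·16+13=45
a_6=1:  p_6=1·571+203=774,  q_6=1·45+16=61
…
a_8=2:  p_8=2·3667+774=8108,  q_8=2·289+61=639
a_9=1:  p_9=1·8108+3667=11775,  q_9=1·639+289=928
fundamental: x₁=11775, y₁=928  (since 138650625 − 161·861184 = 1)

11775 928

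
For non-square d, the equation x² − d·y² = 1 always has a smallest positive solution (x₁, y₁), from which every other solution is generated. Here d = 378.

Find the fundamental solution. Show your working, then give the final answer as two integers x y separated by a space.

√378 → a₀=19, period (2,3,1,4,1,3,2,38); ℓ=8 even so k=7
a_0=19:  p_0=19·1+0=19,  q_0=19·0+1=1
…
a_6=3:  p_6=3·1011+836=3869,  q_6=3·52+43=199
a_7=2:  p_7=2·3869+1011=8749,  q_7=2·199+52=450
fundamental: x₁=8749, y₁=450  (since 76545001 − 378·202500 = 1)

8749 450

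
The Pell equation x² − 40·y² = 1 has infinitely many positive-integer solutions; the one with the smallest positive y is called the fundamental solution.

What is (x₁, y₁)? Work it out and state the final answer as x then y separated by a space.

19 3

d=40: √d = [6; 3,12] (ℓ=2, even), read p_1/q_1
step 0: (6, 1)  from 6·(1,0) + (0,1)
step 1: (19, 3)  from 3·(6,1) + (1,0)
fundamental: x₁=19, y₁=3  (since 361 − 40·9 = 1)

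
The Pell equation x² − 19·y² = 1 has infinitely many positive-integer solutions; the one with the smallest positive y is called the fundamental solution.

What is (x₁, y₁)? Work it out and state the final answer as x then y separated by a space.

170 39

d=19: √d = [4; 2,1,3,1,2,8] (ℓ=6, even), read p_5/q_5
i=0: a=4 ⇒ p=4, q=1
i=1: a=2 ⇒ p=9, q=2
…
i=3: a=3 ⇒ p=48, q=11
i=4: a=1 ⇒ p=61, q=14
i=5: a=2 ⇒ p=170, q=39
fundamental: x₁=170, y₁=39  (since 28900 − 19·1521 = 1)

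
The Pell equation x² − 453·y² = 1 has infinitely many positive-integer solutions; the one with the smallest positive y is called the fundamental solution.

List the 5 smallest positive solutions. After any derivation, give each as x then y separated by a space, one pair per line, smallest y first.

√453 = [21; 3,1,1,10,14,10,1,1,3,42, …], period ℓ=10 (even) → k=9
a_0=21:  p_0=21·1+0=21,  q_0=21·0+1=1
a_1=3:  p_1=3·21+1=64,  q_1=3·1+0=3
…
a_3=1:  p_3=1·85+64=149,  q_3=1·4+3=7
a_4=10:  p_4=10·149+85=1575,  q_4=10·7+4=74
a_5=14:  p_5=14·1575+149=22199,  q_5=14·74+7=1043
…
a_7=1:  p_7=1·223565+22199=245764,  q_7=1·10504+1043=11547
a_8=1:  p_8=1·245764+223565=469329,  q_8=1·11547+10504=22051
a_9=3:  p_9=3·469329+245764=1653751,  q_9=3·22051+11547=77700
(x₁, y₁) = (1653751, 77700);  1653751² − 453·77700² = 1 ✓
k=2:  x_2 = 1653751·1653751+453·77700·77700 = 5469784740001,  y_2 = 1653751·77700+77700·1653751 = 256992905400
k=3:  x_3 = 1653751·5469784740001+453·77700·256992905400 = 18091323967121133751,  y_3 = 1653751·256992905400+77700·5469784740001 = 850004548596233100
k=4:  x_4 = 1653751·18091323967121133751+453·77700·850004548596233100 = 59837090203895614338960001,  y_4 = 1653751·850004548596233100+77700·18091323967121133751 = 2811391744490881177810800
k=5:  x_5 = 1653751·59837090203895614338960001+453·77700·2811391744490881177810800 = 197911295523547060893371760093751,  y_5 = 1653751·2811391744490881177810800+77700·59837090203895614338960001 = 9298683817686228472822980388500

1653751 77700
5469784740001 256992905400
18091323967121133751 850004548596233100
59837090203895614338960001 2811391744490881177810800
197911295523547060893371760093751 9298683817686228472822980388500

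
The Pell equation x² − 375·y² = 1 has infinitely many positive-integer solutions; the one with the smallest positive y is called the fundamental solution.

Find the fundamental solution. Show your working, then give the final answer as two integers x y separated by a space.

√375 → a₀=19, period (2,1,2,1,5,1,2,1,2,38); ℓ=10 even so k=9
k=0  a_k=19  p_k/q_k = 19/1
k=1  a_k=2  p_k/q_k = 39/2
…
k=3  a_k=2  p_k/q_k = 155/8
k=4  a_k=1  p_k/q_k = 213/11
k=5  a_k=5  p_k/q_k = 1220/63
k=6  a_k=1  p_k/q_k = 1433/74
k=7  a_k=2  p_k/q_k = 4086/211
k=8  a_k=1  p_k/q_k = 5519/285
k=9  a_k=2  p_k/q_k = 15124/781
→ (15124, 781).  Check: 15124²=228735376, 375·781²=228735375, difference 1.

15124 781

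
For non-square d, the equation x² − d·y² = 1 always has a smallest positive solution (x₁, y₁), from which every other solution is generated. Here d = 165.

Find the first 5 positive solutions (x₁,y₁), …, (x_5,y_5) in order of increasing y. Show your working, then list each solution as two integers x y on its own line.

√165 → a₀=12, period (1,5,2,5,1,24); ℓ=6 even so k=5
a_0=12:  p_0=12·1+0=12,  q_0=12·0+1=1
a_1=1:  p_1=1·12+1=13,  q_1=1·1+0=1
…
a_4=5:  p_4=5·167+77=912,  q_4=5·13+6=71
a_5=1:  p_5=1·912+167=1079,  q_5=1·71+13=84
fundamental: x₁=1079, y₁=84  (since 1164241 − 165·7056 = 1)
k=2:  x_2 = 1079·1079+165·84·84 = 2328481,  y_2 = 1079·84+84·1079 = 181272
k=3:  x_3 = 1079·2328481+165·84·181272 = 5024860919,  y_3 = 1079·181272+84·2328481 = 391184892
k=4:  x_4 = 1079·5024860919+165·84·391184892 = 10843647534721,  y_4 = 1079·391184892+84·5024860919 = 844176815664
k=5:  x_5 = 1079·10843647534721+165·84·844176815664 = 23400586355066999,  y_5 = 1079·844176815664+84·10843647534721 = 1821733177018020

1079 84
2328481 181272
5024860919 391184892
10843647534721 844176815664
23400586355066999 1821733177018020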